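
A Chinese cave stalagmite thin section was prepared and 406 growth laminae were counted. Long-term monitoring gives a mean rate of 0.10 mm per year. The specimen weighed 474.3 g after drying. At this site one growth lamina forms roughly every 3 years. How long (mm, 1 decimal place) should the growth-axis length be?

406 growth laminae at 3 years each span 406 × 3 = 1218 years.
Length ≈ 0.10 × 1218 = 121.8 mm.

121.8 mm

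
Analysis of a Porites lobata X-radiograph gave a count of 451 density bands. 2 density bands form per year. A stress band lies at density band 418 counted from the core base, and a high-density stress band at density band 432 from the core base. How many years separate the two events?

7 years

The two markers are separated by 432 − 418 = 14 density bands.
Dividing by 2 density bands per year: 14 / 2 = 7 years.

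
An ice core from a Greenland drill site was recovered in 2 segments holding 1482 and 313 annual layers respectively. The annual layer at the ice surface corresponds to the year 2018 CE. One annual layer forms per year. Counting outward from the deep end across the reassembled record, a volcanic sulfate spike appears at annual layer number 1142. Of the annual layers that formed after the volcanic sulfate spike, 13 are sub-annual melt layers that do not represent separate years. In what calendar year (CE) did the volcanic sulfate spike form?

Total annual layers = 1482 + 313 = 1795.
Between annual layer 1142 and the ice surface there are 1795 − 1142 = 653 annual layers.
Removing the 13 false annual layers leaves 653 − 13 = 640 true annual layers beyond the volcanic sulfate spike.
Counting back 640 years from 2018 CE places the volcanic sulfate spike in 2018 − 640 = 1378 CE.

1378 CE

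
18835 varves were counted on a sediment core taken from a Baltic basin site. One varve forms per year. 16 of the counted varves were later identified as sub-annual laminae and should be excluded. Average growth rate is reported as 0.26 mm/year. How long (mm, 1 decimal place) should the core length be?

Correcting the raw count gives 18835 − 16 = 18819 true varves.
18819 years at 0.26 mm/year gives 0.26 × 18819 = 4892.9 mm.

4892.9 mm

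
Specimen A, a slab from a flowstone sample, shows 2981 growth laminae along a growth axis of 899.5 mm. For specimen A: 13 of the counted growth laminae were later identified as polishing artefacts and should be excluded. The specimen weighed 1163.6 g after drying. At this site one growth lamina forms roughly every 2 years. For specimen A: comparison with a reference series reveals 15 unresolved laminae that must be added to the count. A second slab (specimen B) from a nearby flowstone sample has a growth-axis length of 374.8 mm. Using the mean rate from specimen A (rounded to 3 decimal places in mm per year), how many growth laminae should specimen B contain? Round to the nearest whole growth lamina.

Specimen A: correcting the raw count gives 2981 − 13 + 15 = 2983 true growth laminae.
Specimen A: multiplying by 2 years per growth lamina: 2983 × 2 = 5966 years.
A: Extension rate ≈ 899.5 / 5966 = 0.151 mm per year.
For B, 374.8 / 0.151 = 2482.12 years; at 2 years per growth lamina that is 2482.12 / 2 ≈ 1241 growth laminae.

1241 growth laminae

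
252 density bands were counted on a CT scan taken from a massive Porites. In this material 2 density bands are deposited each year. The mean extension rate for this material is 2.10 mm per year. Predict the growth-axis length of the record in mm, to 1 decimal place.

264.6 mm

With 2 density bands per year, 252 / 2 = 126 years.
Length ≈ 2.10 × 126 = 264.6 mm.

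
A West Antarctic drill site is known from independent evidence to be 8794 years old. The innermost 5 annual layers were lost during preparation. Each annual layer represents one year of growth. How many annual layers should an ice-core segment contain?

Expected annual layers over 8794 years: 8794.
Subtracting the 5 annual layers not captured gives 8794 − 5 = 8789 annual layers in the record.

8789 annual layers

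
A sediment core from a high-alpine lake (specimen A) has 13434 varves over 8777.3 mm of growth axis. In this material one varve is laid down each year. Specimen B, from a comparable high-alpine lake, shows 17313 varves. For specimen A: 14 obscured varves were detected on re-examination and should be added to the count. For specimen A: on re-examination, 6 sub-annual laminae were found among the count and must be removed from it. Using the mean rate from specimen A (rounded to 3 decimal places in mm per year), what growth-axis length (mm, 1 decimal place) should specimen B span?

Specimen A: adjusted count: 13434 − 6 + 14 = 13442 varves.
A: Mean rate = 8777.3 mm / 13442 years ≈ 0.653 mm/year.
Length of B = 0.653 × 17313 = 11305.4 mm.

11305.4 mm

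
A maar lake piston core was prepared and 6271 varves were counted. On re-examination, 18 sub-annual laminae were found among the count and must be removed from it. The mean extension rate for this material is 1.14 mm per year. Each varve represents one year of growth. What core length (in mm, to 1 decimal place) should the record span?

After corrections the count is 6271 − 18 = 6253 varves.
Length ≈ 1.14 × 6253 = 7128.4 mm.

7128.4 mm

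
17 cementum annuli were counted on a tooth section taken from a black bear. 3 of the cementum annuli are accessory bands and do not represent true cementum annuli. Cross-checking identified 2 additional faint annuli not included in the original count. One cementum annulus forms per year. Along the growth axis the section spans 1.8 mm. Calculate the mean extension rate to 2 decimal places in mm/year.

0.11 mm/year

After corrections the count is 17 − 3 + 2 = 16 cementum annuli.
Extension rate ≈ 1.8 / 16 = 0.11 mm/year.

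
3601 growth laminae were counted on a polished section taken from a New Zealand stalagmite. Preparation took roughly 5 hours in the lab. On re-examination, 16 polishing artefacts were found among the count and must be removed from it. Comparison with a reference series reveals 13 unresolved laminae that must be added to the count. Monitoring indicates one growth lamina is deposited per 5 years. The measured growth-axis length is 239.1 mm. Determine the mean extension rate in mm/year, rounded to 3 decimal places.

True growth lamina count = 3601 − 16 + 13 = 3598.
At 5 years per growth lamina, 3598 × 5 = 17990 years.
239.1 mm over 17990 years gives 239.1 / 17990 ≈ 0.013 mm/year.

0.013 mm/year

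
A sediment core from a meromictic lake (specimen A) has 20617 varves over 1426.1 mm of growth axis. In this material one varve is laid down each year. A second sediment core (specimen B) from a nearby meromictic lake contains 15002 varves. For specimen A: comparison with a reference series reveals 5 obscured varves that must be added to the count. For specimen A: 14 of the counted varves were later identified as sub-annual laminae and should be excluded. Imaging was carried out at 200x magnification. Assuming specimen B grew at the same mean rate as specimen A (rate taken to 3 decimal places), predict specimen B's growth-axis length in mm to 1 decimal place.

1035.1 mm

Specimen A: true varve count = 20617 − 14 + 5 = 20608.
A: Extension rate ≈ 1426.1 / 20608 = 0.069 mm/yr.
For B, 0.069 mm/year × 15002 years = 1035.1 mm.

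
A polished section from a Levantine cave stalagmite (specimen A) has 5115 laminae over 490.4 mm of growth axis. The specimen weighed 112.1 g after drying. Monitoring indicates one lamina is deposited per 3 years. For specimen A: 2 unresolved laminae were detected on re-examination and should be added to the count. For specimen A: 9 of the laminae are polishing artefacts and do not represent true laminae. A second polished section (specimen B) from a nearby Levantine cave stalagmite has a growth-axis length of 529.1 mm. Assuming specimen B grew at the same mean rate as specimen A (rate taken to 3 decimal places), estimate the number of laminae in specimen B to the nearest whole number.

5511 laminae

Specimen A: after corrections the count is 5115 − 9 + 2 = 5108 laminae.
Specimen A: at 3 years per lamina, 5108 × 3 = 15324 years.
A: 490.4 mm over 15324 years gives 490.4 / 15324 ≈ 0.032 mm/year.
B spans 529.1 / 0.032 = 16534.38 years; at 3 years per lamina that is 16534.38 / 3 ≈ 5511 laminae.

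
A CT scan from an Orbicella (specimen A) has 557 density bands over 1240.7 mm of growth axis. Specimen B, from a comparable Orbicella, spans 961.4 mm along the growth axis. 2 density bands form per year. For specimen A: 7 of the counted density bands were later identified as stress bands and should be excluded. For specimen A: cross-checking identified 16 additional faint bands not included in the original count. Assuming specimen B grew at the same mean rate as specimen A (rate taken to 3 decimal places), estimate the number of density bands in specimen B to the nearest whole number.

439 density bands

Specimen A: correcting the raw count gives 557 − 7 + 16 = 566 true density bands.
Specimen A: with 2 density bands per year, 566 / 2 = 283 years.
A: Mean rate = 1240.7 mm / 283 years ≈ 4.384 mm/yr.
B spans 961.4 / 4.384 = 219.30 years; at 2 density bands per year that is 219.30 × 2 ≈ 439 density bands.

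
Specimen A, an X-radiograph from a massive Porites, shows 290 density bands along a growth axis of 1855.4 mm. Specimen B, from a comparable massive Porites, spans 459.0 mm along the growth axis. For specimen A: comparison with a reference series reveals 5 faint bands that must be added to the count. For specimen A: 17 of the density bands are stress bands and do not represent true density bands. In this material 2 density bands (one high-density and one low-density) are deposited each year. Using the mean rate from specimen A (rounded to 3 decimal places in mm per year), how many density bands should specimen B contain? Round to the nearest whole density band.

Specimen A: after corrections the count is 290 − 17 + 5 = 278 density bands.
Specimen A: with 2 density bands per year, 278 / 2 = 139 years.
A: Extension rate ≈ 1855.4 / 139 = 13.348 mm per year.
B spans 459.0 / 13.348 = 34.39 years; at 2 density bands per year that is 34.39 × 2 ≈ 69 density bands.

69 density bands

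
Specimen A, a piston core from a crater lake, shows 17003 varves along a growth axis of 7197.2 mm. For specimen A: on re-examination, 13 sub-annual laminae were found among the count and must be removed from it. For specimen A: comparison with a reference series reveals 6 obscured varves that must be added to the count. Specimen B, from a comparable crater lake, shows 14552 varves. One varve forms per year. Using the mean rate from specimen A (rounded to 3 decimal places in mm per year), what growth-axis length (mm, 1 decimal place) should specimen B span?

6155.5 mm

Specimen A: after corrections the count is 17003 − 13 + 6 = 16996 varves.
A: Mean rate = 7197.2 mm / 16996 years ≈ 0.423 mm/yr.
Length of B = 0.423 × 14552 = 6155.5 mm.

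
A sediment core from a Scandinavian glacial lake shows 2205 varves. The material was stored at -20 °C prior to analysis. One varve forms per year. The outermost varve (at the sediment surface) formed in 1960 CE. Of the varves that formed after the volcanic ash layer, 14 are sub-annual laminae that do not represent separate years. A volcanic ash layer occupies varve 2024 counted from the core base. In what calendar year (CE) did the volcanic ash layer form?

Between varve 2024 and the sediment surface there are 2205 − 2024 = 181 varves.
Removing the 14 false varves leaves 181 − 14 = 167 true varves beyond the volcanic ash layer.
The varve at the sediment surface is 1960 CE, so the volcanic ash layer dates to 1960 − 167 = 1793 CE.

1793 CE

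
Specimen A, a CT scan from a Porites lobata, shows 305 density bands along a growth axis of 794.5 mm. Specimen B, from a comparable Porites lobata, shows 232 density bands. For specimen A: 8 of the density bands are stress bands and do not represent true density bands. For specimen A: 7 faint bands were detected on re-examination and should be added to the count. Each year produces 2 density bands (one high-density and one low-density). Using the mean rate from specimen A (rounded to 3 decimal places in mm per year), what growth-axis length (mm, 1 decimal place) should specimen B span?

606.3 mm

Specimen A: true density band count = 305 − 8 + 7 = 304.
Specimen A: 304 density bands at 2 per year is 304 / 2 = 152 years.
A: Extension rate ≈ 794.5 / 152 = 5.227 mm/yr.
Specimen B: 232 density bands at 2 per year is 232 / 2 = 116 years. For B, 5.227 mm/year × 116 years = 606.3 mm.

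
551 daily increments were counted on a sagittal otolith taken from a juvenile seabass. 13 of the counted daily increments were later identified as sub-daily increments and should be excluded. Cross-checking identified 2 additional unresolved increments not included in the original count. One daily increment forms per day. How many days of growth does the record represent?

Adjusted count: 551 − 13 + 2 = 540 daily increments.
With a one-to-one daily increment periodicity this is 540 days.

540 d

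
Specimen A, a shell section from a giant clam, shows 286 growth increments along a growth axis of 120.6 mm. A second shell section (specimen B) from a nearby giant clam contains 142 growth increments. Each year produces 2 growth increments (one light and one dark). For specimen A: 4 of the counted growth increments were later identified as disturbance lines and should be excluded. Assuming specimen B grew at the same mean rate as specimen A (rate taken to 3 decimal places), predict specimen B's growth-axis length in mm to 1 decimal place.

Specimen A: correcting the raw count gives 286 − 4 = 282 true growth increments.
Specimen A: dividing by 2 growth increments per year: 282 / 2 = 141 years.
A: Extension rate ≈ 120.6 / 141 = 0.855 mm per year.
Specimen B: dividing by 2 growth increments per year: 142 / 2 = 71 years. B's length ≈ 0.855 × 71 = 60.7 mm.

60.7 mm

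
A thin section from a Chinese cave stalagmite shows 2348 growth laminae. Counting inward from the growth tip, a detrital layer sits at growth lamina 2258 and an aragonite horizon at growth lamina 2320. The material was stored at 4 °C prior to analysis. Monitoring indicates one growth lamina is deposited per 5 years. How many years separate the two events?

310 yr

2320 − 2258 = 62 growth laminae lie between the two events.
62 growth laminae at 5 years each span 62 × 5 = 310 years.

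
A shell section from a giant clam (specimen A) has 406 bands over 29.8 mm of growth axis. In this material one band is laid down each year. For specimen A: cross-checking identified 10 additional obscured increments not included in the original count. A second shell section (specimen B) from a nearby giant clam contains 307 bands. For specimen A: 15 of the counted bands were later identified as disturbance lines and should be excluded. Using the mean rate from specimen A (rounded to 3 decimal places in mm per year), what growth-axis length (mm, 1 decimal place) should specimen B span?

Specimen A: true band count = 406 − 15 + 10 = 401.
A: Mean rate = 29.8 mm / 401 years ≈ 0.074 mm/year.
B's length ≈ 0.074 × 307 = 22.7 mm.

22.7 mm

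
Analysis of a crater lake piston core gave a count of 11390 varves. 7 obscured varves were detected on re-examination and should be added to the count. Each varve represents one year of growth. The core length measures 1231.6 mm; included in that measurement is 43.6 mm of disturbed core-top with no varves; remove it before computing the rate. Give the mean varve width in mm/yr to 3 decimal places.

0.104 mm/yr

Correcting the raw count gives 11390 + 7 = 11397 true varves.
Removing the 43.6 mm offcut leaves 1231.6 − 43.6 = 1188.0 mm.
Mean rate = 1188.0 mm / 11397 years ≈ 0.104 mm/yr.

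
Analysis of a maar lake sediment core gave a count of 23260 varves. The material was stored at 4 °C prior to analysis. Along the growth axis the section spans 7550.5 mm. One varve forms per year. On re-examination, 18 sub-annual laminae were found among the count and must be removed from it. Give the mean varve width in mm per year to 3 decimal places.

Adjusted count: 23260 − 18 = 23242 varves.
Mean rate = 7550.5 mm / 23242 years ≈ 0.325 mm per year.

0.325 mm per year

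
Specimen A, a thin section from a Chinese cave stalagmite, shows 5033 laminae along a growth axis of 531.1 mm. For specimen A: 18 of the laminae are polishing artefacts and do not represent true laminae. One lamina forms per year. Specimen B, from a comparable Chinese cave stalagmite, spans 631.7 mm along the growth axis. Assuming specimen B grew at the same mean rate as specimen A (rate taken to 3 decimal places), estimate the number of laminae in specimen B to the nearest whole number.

5959 laminae

Specimen A: adjusted count: 5033 − 18 = 5015 laminae.
A: Mean rate = 531.1 mm / 5015 years ≈ 0.106 mm/year.
For B, 631.7 / 0.106 = 5959.43 years ≈ 5959 laminae.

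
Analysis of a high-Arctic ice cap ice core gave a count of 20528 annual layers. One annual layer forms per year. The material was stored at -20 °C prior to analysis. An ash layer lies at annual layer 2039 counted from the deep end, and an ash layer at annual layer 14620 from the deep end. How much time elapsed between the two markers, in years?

12581 years

Separation: 14620 − 2039 = 12581 annual layers.
At one annual layer per year, 12581 years elapsed between them.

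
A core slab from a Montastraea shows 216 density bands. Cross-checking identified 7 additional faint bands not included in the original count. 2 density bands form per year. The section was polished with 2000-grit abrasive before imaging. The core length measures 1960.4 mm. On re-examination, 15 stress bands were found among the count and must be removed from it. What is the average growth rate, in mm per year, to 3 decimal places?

18.850 mm per year

True density band count = 216 − 15 + 7 = 208.
With 2 density bands per year, 208 / 2 = 104 years.
Extension rate ≈ 1960.4 / 104 = 18.850 mm per year.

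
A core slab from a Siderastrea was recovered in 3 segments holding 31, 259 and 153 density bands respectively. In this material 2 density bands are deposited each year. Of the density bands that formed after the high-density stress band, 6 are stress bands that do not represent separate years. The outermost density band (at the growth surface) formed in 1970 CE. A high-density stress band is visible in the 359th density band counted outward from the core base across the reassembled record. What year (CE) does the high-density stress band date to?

Total density bands = 31 + 259 + 153 = 443.
443 − 359 = 84 density bands lie beyond the high-density stress band toward the growth surface.
Excluding 6 false density bands: 84 − 6 = 78.
78 density bands at 2 per year is 78 / 2 = 39 years.
1970 − 39 = 1931 CE.

1931 CE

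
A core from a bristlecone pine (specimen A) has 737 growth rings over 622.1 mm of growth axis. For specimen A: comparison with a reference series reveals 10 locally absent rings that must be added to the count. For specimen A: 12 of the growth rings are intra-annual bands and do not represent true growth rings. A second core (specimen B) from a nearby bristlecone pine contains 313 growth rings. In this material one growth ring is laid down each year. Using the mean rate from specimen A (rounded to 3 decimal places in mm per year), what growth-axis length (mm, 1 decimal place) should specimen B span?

Specimen A: after corrections the count is 737 − 12 + 10 = 735 growth rings.
A: 622.1 mm over 735 years gives 622.1 / 735 ≈ 0.846 mm/yr.
Length of B = 0.846 × 313 = 264.8 mm.

264.8 mm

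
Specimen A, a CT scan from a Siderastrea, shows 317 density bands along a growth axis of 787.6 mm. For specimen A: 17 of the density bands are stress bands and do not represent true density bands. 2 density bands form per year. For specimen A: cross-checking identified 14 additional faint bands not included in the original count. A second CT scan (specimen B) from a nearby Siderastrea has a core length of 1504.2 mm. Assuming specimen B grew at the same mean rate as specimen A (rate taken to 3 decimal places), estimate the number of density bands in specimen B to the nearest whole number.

600 density bands

Specimen A: true density band count = 317 − 17 + 14 = 314.
Specimen A: 314 density bands at 2 per year is 314 / 2 = 157 years.
A: Mean rate = 787.6 mm / 157 years ≈ 5.017 mm/yr.
Specimen B: 1504.2 mm / 5.017 mm per year = 299.82 years; at 2 density bands per year that is 299.82 × 2 ≈ 600 density bands.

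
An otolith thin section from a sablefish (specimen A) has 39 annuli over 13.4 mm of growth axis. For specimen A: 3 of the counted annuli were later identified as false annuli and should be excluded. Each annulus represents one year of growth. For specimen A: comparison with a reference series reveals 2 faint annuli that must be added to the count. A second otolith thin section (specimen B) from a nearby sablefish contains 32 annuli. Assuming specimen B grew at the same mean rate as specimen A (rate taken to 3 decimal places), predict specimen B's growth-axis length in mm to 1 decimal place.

11.3 mm

Specimen A: correcting the raw count gives 39 − 3 + 2 = 38 true annuli.
A: 13.4 mm over 38 years gives 13.4 / 38 ≈ 0.353 mm/yr.
B's length ≈ 0.353 × 32 = 11.3 mm.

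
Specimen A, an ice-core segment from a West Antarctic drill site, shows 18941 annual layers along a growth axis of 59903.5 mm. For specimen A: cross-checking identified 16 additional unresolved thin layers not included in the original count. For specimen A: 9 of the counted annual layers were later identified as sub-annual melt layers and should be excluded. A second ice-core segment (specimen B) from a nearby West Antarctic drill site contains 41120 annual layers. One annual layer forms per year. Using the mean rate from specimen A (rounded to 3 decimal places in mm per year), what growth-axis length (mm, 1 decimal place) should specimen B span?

Specimen A: adjusted count: 18941 − 9 + 16 = 18948 annual layers.
A: 59903.5 mm over 18948 years gives 59903.5 / 18948 ≈ 3.161 mm/yr.
For B, 3.161 mm/year × 41120 years = 129980.3 mm.

129980.3 mm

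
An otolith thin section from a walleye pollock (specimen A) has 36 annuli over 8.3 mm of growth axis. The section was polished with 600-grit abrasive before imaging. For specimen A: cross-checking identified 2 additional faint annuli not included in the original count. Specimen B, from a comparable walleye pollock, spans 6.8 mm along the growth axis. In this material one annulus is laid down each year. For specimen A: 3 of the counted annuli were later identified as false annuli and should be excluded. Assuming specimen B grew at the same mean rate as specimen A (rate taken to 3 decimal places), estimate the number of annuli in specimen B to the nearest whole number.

29 annuli

Specimen A: adjusted count: 36 − 3 + 2 = 35 annuli.
A: Mean rate = 8.3 mm / 35 years ≈ 0.237 mm per year.
Specimen B: 6.8 mm / 0.237 mm per year = 28.69 years ≈ 29 annuli.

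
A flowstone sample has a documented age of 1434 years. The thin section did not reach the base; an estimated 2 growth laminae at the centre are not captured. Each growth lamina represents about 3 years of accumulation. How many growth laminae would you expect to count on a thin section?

476 growth laminae

Expected growth laminae: 1434 / 3 = 478.
Less the 2 uncaptured growth laminae: 478 − 2 = 476.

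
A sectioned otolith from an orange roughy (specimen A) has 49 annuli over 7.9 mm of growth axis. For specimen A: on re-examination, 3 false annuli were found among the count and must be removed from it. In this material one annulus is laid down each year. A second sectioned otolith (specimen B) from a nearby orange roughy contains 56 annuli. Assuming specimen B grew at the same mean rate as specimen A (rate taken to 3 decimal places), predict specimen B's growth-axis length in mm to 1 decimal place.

Specimen A: adjusted count: 49 − 3 = 46 annuli.
A: 7.9 mm over 46 years gives 7.9 / 46 ≈ 0.172 mm/yr.
For B, 0.172 mm/year × 56 years = 9.6 mm.

9.6 mm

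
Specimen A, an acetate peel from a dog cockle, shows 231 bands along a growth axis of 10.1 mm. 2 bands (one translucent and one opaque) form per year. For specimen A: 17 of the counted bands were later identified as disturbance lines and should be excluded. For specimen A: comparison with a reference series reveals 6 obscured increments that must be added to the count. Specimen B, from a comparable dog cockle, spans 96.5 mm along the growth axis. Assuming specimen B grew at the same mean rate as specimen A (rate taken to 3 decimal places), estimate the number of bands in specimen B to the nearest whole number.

Specimen A: true band count = 231 − 17 + 6 = 220.
Specimen A: 220 bands at 2 per year is 220 / 2 = 110 years.
A: Mean rate = 10.1 mm / 110 years ≈ 0.092 mm/yr.
B spans 96.5 / 0.092 = 1048.91 years; at 2 bands per year that is 1048.91 × 2 ≈ 2098 bands.

2098 bands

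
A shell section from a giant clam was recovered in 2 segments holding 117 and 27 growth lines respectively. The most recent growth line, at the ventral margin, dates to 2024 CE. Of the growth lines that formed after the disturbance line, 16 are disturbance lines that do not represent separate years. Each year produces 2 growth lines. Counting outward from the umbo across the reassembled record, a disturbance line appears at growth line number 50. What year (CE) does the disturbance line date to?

Total growth lines = 117 + 27 = 144.
144 − 50 = 94 growth lines lie beyond the disturbance line toward the ventral margin.
94 − 16 false = 78 true growth lines after the disturbance line.
With 2 growth lines per year, 78 / 2 = 39 years.
2024 − 39 = 1985 CE.

1985 CE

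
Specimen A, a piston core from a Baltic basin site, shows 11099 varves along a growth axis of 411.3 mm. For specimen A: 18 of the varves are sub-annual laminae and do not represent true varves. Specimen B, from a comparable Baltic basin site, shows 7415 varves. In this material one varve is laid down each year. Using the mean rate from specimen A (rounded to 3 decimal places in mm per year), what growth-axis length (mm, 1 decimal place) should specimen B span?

274.4 mm

Specimen A: true varve count = 11099 − 18 = 11081.
A: 411.3 mm over 11081 years gives 411.3 / 11081 ≈ 0.037 mm/yr.
For B, 0.037 mm/year × 7415 years = 274.4 mm.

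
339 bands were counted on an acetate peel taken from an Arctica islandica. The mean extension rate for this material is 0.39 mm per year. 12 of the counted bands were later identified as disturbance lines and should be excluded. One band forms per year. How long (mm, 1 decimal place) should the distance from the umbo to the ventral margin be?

127.5 mm

True band count = 339 − 12 = 327.
Predicted length = 0.39 mm/year × 327 years = 127.5 mm.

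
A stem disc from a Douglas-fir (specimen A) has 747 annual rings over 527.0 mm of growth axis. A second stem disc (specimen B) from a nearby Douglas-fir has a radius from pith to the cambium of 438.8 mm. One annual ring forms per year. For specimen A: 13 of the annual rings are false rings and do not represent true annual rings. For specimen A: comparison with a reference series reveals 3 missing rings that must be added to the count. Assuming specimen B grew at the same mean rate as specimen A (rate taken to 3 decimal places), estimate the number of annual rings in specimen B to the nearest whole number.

Specimen A: after corrections the count is 747 − 13 + 3 = 737 annual rings.
A: Mean rate = 527.0 mm / 737 years ≈ 0.715 mm/year.
For B, 438.8 / 0.715 = 613.71 years ≈ 614 annual rings.

614 annual rings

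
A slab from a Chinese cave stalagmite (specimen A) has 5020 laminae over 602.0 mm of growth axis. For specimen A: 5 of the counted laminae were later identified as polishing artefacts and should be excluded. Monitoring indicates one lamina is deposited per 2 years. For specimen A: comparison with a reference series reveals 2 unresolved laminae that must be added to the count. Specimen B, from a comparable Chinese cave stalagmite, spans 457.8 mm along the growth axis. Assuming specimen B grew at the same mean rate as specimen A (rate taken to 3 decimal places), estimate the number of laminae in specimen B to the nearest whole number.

3815 laminae

Specimen A: correcting the raw count gives 5020 − 5 + 2 = 5017 true laminae.
Specimen A: multiplying by 2 years per lamina: 5017 × 2 = 10034 years.
A: Mean rate = 602.0 mm / 10034 years ≈ 0.060 mm per year.
Specimen B: 457.8 mm / 0.060 mm per year = 7630.00 years; at 2 years per lamina that is 7630.00 / 2 ≈ 3815 laminae.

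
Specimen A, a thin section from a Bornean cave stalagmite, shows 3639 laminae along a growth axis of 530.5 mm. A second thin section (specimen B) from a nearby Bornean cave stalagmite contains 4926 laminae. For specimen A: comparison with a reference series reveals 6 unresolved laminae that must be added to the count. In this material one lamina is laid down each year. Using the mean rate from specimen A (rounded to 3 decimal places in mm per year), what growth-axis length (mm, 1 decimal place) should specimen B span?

719.2 mm

Specimen A: correcting the raw count gives 3639 + 6 = 3645 true laminae.
A: Mean rate = 530.5 mm / 3645 years ≈ 0.146 mm/year.
For B, 0.146 mm/year × 4926 years = 719.2 mm.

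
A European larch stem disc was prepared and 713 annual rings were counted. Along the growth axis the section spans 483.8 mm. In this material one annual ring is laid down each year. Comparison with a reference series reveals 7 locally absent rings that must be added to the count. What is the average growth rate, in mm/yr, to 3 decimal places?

After corrections the count is 713 + 7 = 720 annual rings.
483.8 mm over 720 years gives 483.8 / 720 ≈ 0.672 mm/yr.

0.672 mm/yr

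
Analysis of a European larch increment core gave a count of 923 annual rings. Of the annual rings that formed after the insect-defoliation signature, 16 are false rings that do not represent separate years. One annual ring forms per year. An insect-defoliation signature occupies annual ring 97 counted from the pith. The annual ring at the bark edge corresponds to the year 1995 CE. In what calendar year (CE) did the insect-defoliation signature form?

The insect-defoliation signature sits at annual ring 97 from the pith, so 923 − 97 = 826 annual rings formed after it.
Removing the 16 false annual rings leaves 826 − 16 = 810 true annual rings beyond the insect-defoliation signature.
The annual ring at the bark edge is 1995 CE, so the insect-defoliation signature dates to 1995 − 810 = 1185 CE.

1185 CE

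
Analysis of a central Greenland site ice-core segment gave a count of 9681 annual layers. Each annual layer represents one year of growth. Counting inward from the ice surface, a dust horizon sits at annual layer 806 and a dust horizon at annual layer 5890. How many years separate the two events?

Separation: 5890 − 806 = 5084 annual layers.
One annual layer per year makes the interval 5084 years.

5084 yr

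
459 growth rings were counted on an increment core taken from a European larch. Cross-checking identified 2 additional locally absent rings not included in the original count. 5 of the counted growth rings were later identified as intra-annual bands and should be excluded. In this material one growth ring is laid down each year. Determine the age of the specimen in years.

True growth ring count = 459 − 5 + 2 = 456.
One growth ring per year makes the duration 456 years.

456 yr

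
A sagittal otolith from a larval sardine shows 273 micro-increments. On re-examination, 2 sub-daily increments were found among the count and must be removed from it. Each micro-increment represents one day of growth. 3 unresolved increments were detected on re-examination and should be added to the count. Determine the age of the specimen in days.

274 d

Adjusted count: 273 − 2 + 3 = 274 micro-increments.
With a one-to-one micro-increment periodicity this is 274 days.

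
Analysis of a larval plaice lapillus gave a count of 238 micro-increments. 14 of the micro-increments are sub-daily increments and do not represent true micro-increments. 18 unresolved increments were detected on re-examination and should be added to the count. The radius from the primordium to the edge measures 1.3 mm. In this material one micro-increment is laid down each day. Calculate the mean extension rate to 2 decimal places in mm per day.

0.01 mm per day

True micro-increment count = 238 − 14 + 18 = 242.
1.3 mm over 242 days gives 1.3 / 242 ≈ 0.01 mm per day.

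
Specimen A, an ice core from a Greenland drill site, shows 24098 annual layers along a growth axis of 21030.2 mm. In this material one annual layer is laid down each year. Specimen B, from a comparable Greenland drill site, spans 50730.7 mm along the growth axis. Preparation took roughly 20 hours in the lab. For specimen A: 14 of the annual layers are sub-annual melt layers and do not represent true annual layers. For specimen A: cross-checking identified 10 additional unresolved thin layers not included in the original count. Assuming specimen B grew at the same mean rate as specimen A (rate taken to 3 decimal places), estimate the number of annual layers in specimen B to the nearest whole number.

Specimen A: correcting the raw count gives 24098 − 14 + 10 = 24094 true annual layers.
A: 21030.2 mm over 24094 years gives 21030.2 / 24094 ≈ 0.873 mm/yr.
B spans 50730.7 / 0.873 = 58110.77 years ≈ 58111 annual layers.

58111 annual layers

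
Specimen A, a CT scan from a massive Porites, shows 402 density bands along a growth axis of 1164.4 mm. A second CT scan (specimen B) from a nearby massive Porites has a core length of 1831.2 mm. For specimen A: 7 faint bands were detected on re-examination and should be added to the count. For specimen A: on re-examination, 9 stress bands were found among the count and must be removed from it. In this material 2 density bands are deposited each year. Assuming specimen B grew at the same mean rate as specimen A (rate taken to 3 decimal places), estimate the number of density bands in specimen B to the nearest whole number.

Specimen A: after corrections the count is 402 − 9 + 7 = 400 density bands.
Specimen A: 400 density bands at 2 per year is 400 / 2 = 200 years.
A: Mean rate = 1164.4 mm / 200 years ≈ 5.822 mm/yr.
B spans 1831.2 / 5.822 = 314.53 years; at 2 density bands per year that is 314.53 × 2 ≈ 629 density bands.

629 density bands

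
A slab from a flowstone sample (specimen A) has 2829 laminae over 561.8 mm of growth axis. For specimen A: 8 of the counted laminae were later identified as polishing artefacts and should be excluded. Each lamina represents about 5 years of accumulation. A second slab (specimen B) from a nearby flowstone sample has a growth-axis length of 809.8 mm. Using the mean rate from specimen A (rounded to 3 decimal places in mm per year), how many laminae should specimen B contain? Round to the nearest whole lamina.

4049 laminae

Specimen A: adjusted count: 2829 − 8 = 2821 laminae.
Specimen A: at 5 years per lamina, 2821 × 5 = 14105 years.
A: Extension rate ≈ 561.8 / 14105 = 0.040 mm per year.
B spans 809.8 / 0.040 = 20245.00 years; at 5 years per lamina that is 20245.00 / 5 ≈ 4049 laminae.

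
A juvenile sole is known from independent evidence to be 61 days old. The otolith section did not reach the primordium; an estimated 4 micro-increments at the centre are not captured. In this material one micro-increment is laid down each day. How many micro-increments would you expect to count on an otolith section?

At one micro-increment per day, 61 days correspond to 61 micro-increments.
61 − 4 missed = 57 micro-increments expected in the prepared section.

57 micro-increments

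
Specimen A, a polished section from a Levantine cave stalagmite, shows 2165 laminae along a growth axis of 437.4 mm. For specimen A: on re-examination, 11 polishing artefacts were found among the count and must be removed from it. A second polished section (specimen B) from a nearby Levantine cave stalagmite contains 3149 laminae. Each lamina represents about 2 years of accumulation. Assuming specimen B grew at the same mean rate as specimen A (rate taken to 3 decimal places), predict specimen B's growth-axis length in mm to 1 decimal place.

642.4 mm

Specimen A: adjusted count: 2165 − 11 = 2154 laminae.
Specimen A: at 2 years per lamina, 2154 × 2 = 4308 years.
A: Mean rate = 437.4 mm / 4308 years ≈ 0.102 mm/yr.
Specimen B: 3149 laminae at 2 years each span 3149 × 2 = 6298 years. Length of B = 0.102 × 6298 = 642.4 mm.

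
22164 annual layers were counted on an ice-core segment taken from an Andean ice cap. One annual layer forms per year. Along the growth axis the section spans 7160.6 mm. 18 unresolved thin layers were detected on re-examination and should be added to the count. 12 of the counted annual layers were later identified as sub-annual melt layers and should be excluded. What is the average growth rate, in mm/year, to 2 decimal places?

0.32 mm/year

Adjusted count: 22164 − 12 + 18 = 22170 annual layers.
Extension rate ≈ 7160.6 / 22170 = 0.32 mm/year.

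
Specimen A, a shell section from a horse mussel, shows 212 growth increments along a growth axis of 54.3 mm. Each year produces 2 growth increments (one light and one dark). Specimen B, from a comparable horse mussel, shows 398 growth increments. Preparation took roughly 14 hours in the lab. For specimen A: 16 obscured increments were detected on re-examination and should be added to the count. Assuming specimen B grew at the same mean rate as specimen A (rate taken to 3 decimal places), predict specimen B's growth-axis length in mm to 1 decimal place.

Specimen A: after corrections the count is 212 + 16 = 228 growth increments.
Specimen A: 228 growth increments at 2 per year is 228 / 2 = 114 years.
A: Extension rate ≈ 54.3 / 114 = 0.476 mm/yr.
Specimen B: 398 growth increments at 2 per year is 398 / 2 = 199 years. For B, 0.476 mm/year × 199 years = 94.7 mm.

94.7 mm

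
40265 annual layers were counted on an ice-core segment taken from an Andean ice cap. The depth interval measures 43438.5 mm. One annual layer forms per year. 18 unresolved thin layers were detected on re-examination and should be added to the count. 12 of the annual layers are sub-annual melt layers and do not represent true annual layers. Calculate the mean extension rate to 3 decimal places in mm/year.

1.079 mm/year

True annual layer count = 40265 − 12 + 18 = 40271.
Mean rate = 43438.5 mm / 40271 years ≈ 1.079 mm/year.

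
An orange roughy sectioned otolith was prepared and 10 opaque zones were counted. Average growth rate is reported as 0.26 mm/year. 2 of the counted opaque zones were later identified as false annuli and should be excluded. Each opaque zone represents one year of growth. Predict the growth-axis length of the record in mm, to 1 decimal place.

2.1 mm

Correcting the raw count gives 10 − 2 = 8 true opaque zones.
Predicted length = 0.26 mm/year × 8 years = 2.1 mm.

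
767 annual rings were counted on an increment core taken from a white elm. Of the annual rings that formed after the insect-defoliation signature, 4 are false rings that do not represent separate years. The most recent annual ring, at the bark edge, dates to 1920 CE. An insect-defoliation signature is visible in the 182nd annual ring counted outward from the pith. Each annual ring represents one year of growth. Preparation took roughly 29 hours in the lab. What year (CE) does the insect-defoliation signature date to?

1339 CE

767 − 182 = 585 annual rings lie beyond the insect-defoliation signature toward the bark edge.
Excluding 4 false annual rings: 585 − 4 = 581.
The annual ring at the bark edge is 1920 CE, so the insect-defoliation signature dates to 1920 − 581 = 1339 CE.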